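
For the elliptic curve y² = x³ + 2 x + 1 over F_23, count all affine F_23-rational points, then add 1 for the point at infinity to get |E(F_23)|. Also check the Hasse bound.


Affine points = {(0, 1), (0, 22), (1, 2), (1, 21), (2, 6), (2, 17), (4, 2), (4, 21), (7, 6), (7, 17), (8, 0), (9, 9), (9, 14), (10, 3), (10, 20), (13, 4), (13, 19), (14, 6), (14, 17), (15, 5), (15, 18), (16, 9), (16, 14), (17, 7), (17, 16), (18, 2), (18, 21), (21, 9), (21, 14)}; affine count = 29; |E(F_23)| = 30.

Discriminant check: Δ ∝ 4a³ + 27b² = 4·2³ + 27·1² = 4·8 + 27·1 ≡ 13 (mod 23). Nonzero ⇒ E is nonsingular.
For each x ∈ F_23, compute rhs = x³ + 2·x + 1 mod 23, then count y ∈ F_23 with y² ≡ rhs.
  x = 0: rhs = 1, matching y values: 1, 22 (2 points).
  x = 1: rhs = 4, matching y values: 2, 21 (2 points).
  x = 2: rhs = 13, matching y values: 6, 17 (2 points).
  x = 3: rhs = 11, matching y values: none (0 points).
  x = 4: rhs = 4, matching y values: 2, 21 (2 points).
  x = 5: rhs = 21, matching y values: none (0 points).
  x = 6: rhs = 22, matching y values: none (0 points).
  x = 7: rhs = 13, matching y values: 6, 17 (2 points).
  x = 8: rhs = 0, matching y values: 0 (1 points).
  x = 9: rhs = 12, matching y values: 9, 14 (2 points).
  x = 10: rhs = 9, matching y values: 3, 20 (2 points).
  x = 11: rhs = 20, matching y values: none (0 points).
  x = 12: rhs = 5, matching y values: none (0 points).
  x = 13: rhs = 16, matching y values: 4, 19 (2 points).
  x = 14: rhs = 13, matching y values: 6, 17 (2 points).
  x = 15: rhs = 2, matching y values: 5, 18 (2 points).
  x = 16: rhs = 12, matching y values: 9, 14 (2 points).
  x = 17: rhs = 3, matching y values: 7, 16 (2 points).
  x = 18: rhs = 4, matching y values: 2, 21 (2 points).
  x = 19: rhs = 21, matching y values: none (0 points).
  x = 20: rhs = 14, matching y values: none (0 points).
  x = 21: rhs = 12, matching y values: 9, 14 (2 points).
  x = 22: rhs = 21, matching y values: none (0 points).
Total affine count: 29.
Full point count |E(F_23)| = 29 + 1 = 30.
Hasse bound: |30 − (23+1)| = |6| = 6 ≤ 2√23 ≈ 9.5917 ✓.


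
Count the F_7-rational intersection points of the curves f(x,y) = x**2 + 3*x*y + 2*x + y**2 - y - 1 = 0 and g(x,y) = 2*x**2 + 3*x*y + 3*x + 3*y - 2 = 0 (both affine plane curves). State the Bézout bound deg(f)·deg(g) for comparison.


Common zeros: ∅; count = 0; Bézout bound = 4.

deg(f) = 2, deg(g) = 2, so Bézout bound = 4.
Scan x ∈ F_7. For each x, list the y ∈ F_7 with f(x, y) ≡ 0 and those with g(x, y) ≡ 0 (mod 7); the common zeros in that column are the intersection.
  x = 0: f ≡ 0 at y ∈ ∅; g ≡ 0 at y ∈ {3}; common: ∅.
  x = 1: f ≡ 0 at y ∈ ∅; g ≡ 0 at y ∈ {3}; common: ∅.
  x = 2: f ≡ 0 at y ∈ {0, 2}; g ≡ 0 at y ∈ {1}; common: ∅.
  x = 3: f ≡ 0 at y ∈ {0, 6}; g ≡ 0 at y ∈ {2}; common: ∅.
  x = 4: f ≡ 0 at y ∈ {1, 2}; g ≡ 0 at y ∈ {0}; common: ∅.
  x = 5: f ≡ 0 at y ∈ {1, 6}; g ≡ 0 at y ∈ {0}; common: ∅.
  x = 6: f ≡ 0 at y ∈ ∅; g ≡ 0 at y ∈ ∅; common: ∅.
Collecting: common zeros = ∅, so the count is 0.
Comparison with the Bézout bound: 0 ≤ 4 = deg(f)·deg(g), as expected for curves with no common component (the affine F_7-count falls short of the bound because intersections may lie at infinity, over extension fields, or carry multiplicity).


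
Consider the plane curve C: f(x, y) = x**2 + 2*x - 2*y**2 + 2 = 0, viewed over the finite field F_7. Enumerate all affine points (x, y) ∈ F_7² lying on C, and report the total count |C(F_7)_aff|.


Affine F_7-points: {(0, 1), (0, 6), (5, 1), (5, 6), (6, 2), (6, 5)}; count = 6.

For each of the 49 pairs (x, y) ∈ F_7², evaluate f(x, y) mod 7. Record the zeros.
  x = 0: [0↦2, 1↦0, 2↦1, 3↦5, 4↦5, 5↦1, 6↦0]  zeros at y ∈ {1, 6}
  x = 1: [0↦5, 1↦3, 2↦4, 3↦1, 4↦1, 5↦4, 6↦3]  zeros at y ∈ ∅
  x = 2: [0↦3, 1↦1, 2↦2, 3↦6, 4↦6, 5↦2, 6↦1]  zeros at y ∈ ∅
  x = 3: [0↦3, 1↦1, 2↦2, 3↦6, 4↦6, 5↦2, 6↦1]  zeros at y ∈ ∅
  x = 4: [0↦5, 1↦3, 2↦4, 3↦1, 4↦1, 5↦4, 6↦3]  zeros at y ∈ ∅
  x = 5: [0↦2, 1↦0, 2↦1, 3↦5, 4↦5, 5↦1, 6↦0]  zeros at y ∈ {1, 6}
  x = 6: [0↦1, 1↦6, 2↦0, 3↦4, 4↦4, 5↦0, 6↦6]  zeros at y ∈ {2, 5}
Collecting zeros: affine points = {(0, 1), (0, 6), (5, 1), (5, 6), (6, 2), (6, 5)}.
Total count |C(F_7)_aff| = 6.


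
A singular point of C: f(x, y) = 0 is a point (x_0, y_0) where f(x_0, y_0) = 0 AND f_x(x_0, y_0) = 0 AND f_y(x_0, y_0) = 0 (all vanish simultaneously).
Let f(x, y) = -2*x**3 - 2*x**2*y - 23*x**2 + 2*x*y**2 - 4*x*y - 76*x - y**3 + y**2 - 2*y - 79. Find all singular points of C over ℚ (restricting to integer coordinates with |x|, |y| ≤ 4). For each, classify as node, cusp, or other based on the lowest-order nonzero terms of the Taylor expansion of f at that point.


Singular points: {(-3, -2)}; classification: node.

Compute partial derivatives:
  f_x = -6*x**2 - 4*x*y - 46*x + 2*y**2 - 4*y - 76.
  f_y = -2*x**2 + 4*x*y - 4*x - 3*y**2 + 2*y - 2.
Scan x_0 ∈ {−4, ..., 4}. For each x_0, f_y(x_0, y) is a polynomial in y; find its integer roots y ∈ {−4, ..., 4}, then test f_x and f at those candidates.
  x = -4: f_y(-4, y) = -3*y**2 - 14*y - 18; no integer root y with |y| ≤ 4.
  x = -3: f_y(-3, y) = -3*y**2 - 10*y - 8; vanishes at y ∈ {-2}. (-3, -2): f_x = 0, f = 0 — SINGULAR.
  x = -2: f_y(-2, y) = -3*y**2 - 6*y - 2; no integer root y with |y| ≤ 4.
  x = -1: f_y(-1, y) = -3*y**2 - 2*y; vanishes at y ∈ {0}. (-1, 0): f_x = -36 ≠ 0.
  x = 0: f_y(0, y) = -3*y**2 + 2*y - 2; no integer root y with |y| ≤ 4.
  x = 1: f_y(1, y) = -3*y**2 + 6*y - 8; no integer root y with |y| ≤ 4.
  x = 2: f_y(2, y) = -3*y**2 + 10*y - 18; no integer root y with |y| ≤ 4.
  x = 3: f_y(3, y) = -3*y**2 + 14*y - 32; no integer root y with |y| ≤ 4.
  x = 4: f_y(4, y) = -3*y**2 + 18*y - 50; no integer root y with |y| ≤ 4.
Only singular point on the grid: (-3, -2).
Classify: substitute x = -3 + u, y = -2 + v and expand: f = -2*u**3 - 2*u**2*v - u**2 + 2*u*v**2 - v**3 + v**2.
No constant or linear terms (consistent with a singular point). Quadratic part: -u**2 + v**2. Cubic part: -2*u**3 - 2*u**2*v + 2*u*v**2 - v**3.
The quadratic part v**2 - u**2 = (v − u)(v + u) splits into two distinct linear factors, so there are two distinct tangent lines y − -2 = ±(x − -3) — this is a node (ordinary double point).
Classification: node.


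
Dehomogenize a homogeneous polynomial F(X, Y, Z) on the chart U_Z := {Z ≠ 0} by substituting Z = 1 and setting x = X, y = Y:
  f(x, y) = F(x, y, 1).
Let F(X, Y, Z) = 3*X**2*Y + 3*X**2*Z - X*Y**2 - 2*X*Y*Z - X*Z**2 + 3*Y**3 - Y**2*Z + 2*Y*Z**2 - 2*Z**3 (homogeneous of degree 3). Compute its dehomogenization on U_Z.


f(x, y) = 3*x**2*y + 3*x**2 - x*y**2 - 2*x*y - x + 3*y**3 - y**2 + 2*y - 2

On U_Z we set Z = 1. Each monomial c·X^i·Y^j·Z^k in F becomes c·x^i·y^j·1^k = c·x^i·y^j.
Substituting Z = 1: F(X, Y, 1) = 3*x**2*y + 3*x**2 - x*y**2 - 2*x*y - x + 3*y**3 - y**2 + 2*y - 2.
Note: deg(f) ≤ deg(F) = 3; strict inequality happens when F is divisible by Z (lost terms).


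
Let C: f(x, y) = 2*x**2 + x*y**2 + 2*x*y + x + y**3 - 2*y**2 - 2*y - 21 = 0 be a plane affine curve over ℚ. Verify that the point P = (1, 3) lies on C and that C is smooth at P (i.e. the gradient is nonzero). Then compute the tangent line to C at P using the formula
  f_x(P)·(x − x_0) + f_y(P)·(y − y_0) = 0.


Tangent line at P: 20*x + 21*y - 83 = 0.

Step 1: f(1, 3) = 0, so P lies on C.
Step 2: partial derivatives
  f_x(x, y) = 4*x + y**2 + 2*y + 1, f_y(x, y) = 2*x*y + 2*x + 3*y**2 - 4*y - 2.
  f_x(P) = 20, f_y(P) = 21 (gradient nonzero, so P is smooth).
Step 3: tangent line at P: 20·(x − 1) + 21·(y − 3) = 0.
Expanding: 20*x + 21*y - 83 = 0.


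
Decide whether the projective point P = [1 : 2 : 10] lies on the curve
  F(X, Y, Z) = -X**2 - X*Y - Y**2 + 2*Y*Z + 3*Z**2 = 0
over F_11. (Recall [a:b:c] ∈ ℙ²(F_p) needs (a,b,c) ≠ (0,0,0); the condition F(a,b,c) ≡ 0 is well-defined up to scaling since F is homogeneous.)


F(1,2,10) ≡ 3 (mod 11); P is NOT on the curve.

Evaluate F(1, 2, 10) term-by-term (mod 11).
  -X**2 ↦ -1·1·1·1 = -1
  -X*Y ↦ -1·1·2·1 = -2
  -Y**2 ↦ -1·1·4·1 = -4
  2*Y*Z ↦ 2·1·2·10 = 40
  3*Z**2 ↦ 3·1·1·100 = 300
Sum: F(1, 2, 10) = (-1) + (-2) + (-4) + (40) + (300) = 333.
Reducing mod 11: 333 ≡ 3 (mod 11).
Since F(a, b, c) ≡ 3 ≠ 0 (mod 11), P does NOT lie on the curve.


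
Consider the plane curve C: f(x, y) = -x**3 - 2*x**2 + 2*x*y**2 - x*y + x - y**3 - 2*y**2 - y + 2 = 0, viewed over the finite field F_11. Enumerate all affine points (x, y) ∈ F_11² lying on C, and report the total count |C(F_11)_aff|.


Affine F_11-points: {(1, 0), (1, 3), (1, 8), (5, 6), (7, 1), (7, 5), (7, 6), (8, 4), (8, 6), (9, 0), (10, 0), (10, 7)}; count = 12.

For each of the 121 pairs (x, y) ∈ F_11², evaluate f(x, y) mod 11. Record the zeros.
  x = 0: [0↦2, 1↦9, 2↦6, 3↦9, 4↦1, 5↦9, 6↦5, 7↦5, 8↦3, 9↦4, 10↦2]  zeros at y ∈ ∅
  x = 1: [0↦0, 1↦8, 2↦10, 3↦0, 4↦5, 5↦8, 6↦3, 7↦6, 8↦0, 9↦1, 10↦3]  zeros at y ∈ {0, 3, 8}
  x = 2: [0↦10, 1↦8, 2↦4, 3↦3, 4↦10, 5↦8, 6↦2, 7↦8, 8↦9, 9↦10, 10↦5]  zeros at y ∈ ∅
  x = 3: [0↦4, 1↦3, 2↦4, 3↦1, 4↦10, 5↦3, 6↦7, 7↦5, 8↦2, 9↦3, 10↦2]  zeros at y ∈ ∅
  x = 4: [0↦9, 1↦9, 2↦4, 3↦10, 4↦10, 5↦9, 6↦1, 7↦2, 8↦6, 9↦7, 10↦10]  zeros at y ∈ ∅
  x = 5: [0↦8, 1↦9, 2↦9, 3↦2, 4↦4, 5↦9, 6↦0, 7↦4, 8↦4, 9↦5, 10↦1]  zeros at y ∈ {6}
  x = 6: [0↦6, 1↦8, 2↦2, 3↦4, 4↦8, 5↦8, 6↦9, 7↦5, 8↦1, 9↦2, 10↦2]  zeros at y ∈ ∅
  x = 7: [0↦8, 1↦0, 2↦10, 3↦10, 4↦5, 5↦0, 6↦0, 7↦10, 8↦2, 9↦3, 10↦7]  zeros at y ∈ {1, 5, 6}
  x = 8: [0↦8, 1↦1, 2↦5, 3↦3, 4↦0, 5↦1, 6↦0, 7↦2, 8↦1, 9↦2, 10↦10]  zeros at y ∈ {4, 6}
  x = 9: [0↦0, 1↦5, 2↦3, 3↦10, 4↦9, 5↦5, 6↦3, 7↦8, 8↦3, 9↦4, 10↦5]  zeros at y ∈ {0}
  x = 10: [0↦0, 1↦6, 2↦9, 3↦3, 4↦4, 5↦6, 6↦3, 7↦0, 8↦2, 9↦3, 10↦8]  zeros at y ∈ {0, 7}
Collecting zeros: affine points = {(1, 0), (1, 3), (1, 8), (5, 6), (7, 1), (7, 5), (7, 6), (8, 4), (8, 6), (9, 0), (10, 0), (10, 7)}.
Total count |C(F_11)_aff| = 12.


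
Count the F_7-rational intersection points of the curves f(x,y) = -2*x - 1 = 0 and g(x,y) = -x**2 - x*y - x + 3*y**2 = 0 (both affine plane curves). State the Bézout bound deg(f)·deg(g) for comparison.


Common zeros: ∅; count = 0; Bézout bound = 2.

deg(f) = 1, deg(g) = 2, so Bézout bound = 2.
Scan x ∈ F_7. For each x, list the y ∈ F_7 with f(x, y) ≡ 0 and those with g(x, y) ≡ 0 (mod 7); the common zeros in that column are the intersection.
  x = 0: f ≡ 0 at y ∈ ∅; g ≡ 0 at y ∈ {0}; common: ∅.
  x = 1: f ≡ 0 at y ∈ ∅; g ≡ 0 at y ∈ {1, 4}; common: ∅.
  x = 2: f ≡ 0 at y ∈ ∅; g ≡ 0 at y ∈ ∅; common: ∅.
  x = 3: f ≡ 0 at y ∈ {0, 1, 2, 3, 4, 5, 6}; g ≡ 0 at y ∈ ∅; common: ∅.
  x = 4: f ≡ 0 at y ∈ ∅; g ≡ 0 at y ∈ {1, 5}; common: ∅.
  x = 5: f ≡ 0 at y ∈ ∅; g ≡ 0 at y ∈ {2}; common: ∅.
  x = 6: f ≡ 0 at y ∈ ∅; g ≡ 0 at y ∈ {0, 2}; common: ∅.
Collecting: common zeros = ∅, so the count is 0.
Comparison with the Bézout bound: 0 ≤ 2 = deg(f)·deg(g), as expected for curves with no common component (the affine F_7-count falls short of the bound because intersections may lie at infinity, over extension fields, or carry multiplicity).


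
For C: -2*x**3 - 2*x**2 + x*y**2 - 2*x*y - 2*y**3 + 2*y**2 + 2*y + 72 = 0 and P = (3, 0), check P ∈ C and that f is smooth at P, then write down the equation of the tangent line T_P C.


Tangent line at P: -66*x - 4*y + 198 = 0.

Step 1: f(3, 0) = 0, so P lies on C.
Step 2: partial derivatives
  f_x(x, y) = -6*x**2 - 4*x + y**2 - 2*y, f_y(x, y) = 2*x*y - 2*x - 6*y**2 + 4*y + 2.
  f_x(P) = -66, f_y(P) = -4 (gradient nonzero, so P is smooth).
Step 3: tangent line at P: -66·(x − 3) + -4·(y − 0) = 0.
Expanding: -66*x - 4*y + 198 = 0.


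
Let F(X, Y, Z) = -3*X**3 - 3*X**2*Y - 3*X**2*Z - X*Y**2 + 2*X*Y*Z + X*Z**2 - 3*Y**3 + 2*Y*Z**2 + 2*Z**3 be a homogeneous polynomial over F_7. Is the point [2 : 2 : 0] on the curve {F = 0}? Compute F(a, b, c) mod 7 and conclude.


F(2,2,0) ≡ 4 (mod 7); P is NOT on the curve.

Evaluate F(2, 2, 0) term-by-term (mod 7).
  -3*X**3 ↦ -3·8·1·1 = -24
  -3*X**2*Y ↦ -3·4·2·1 = -24
  -3*X**2*Z ↦ -3·4·1·0 = 0
  -X*Y**2 ↦ -1·2·4·1 = -8
  2*X*Y*Z ↦ 2·2·2·0 = 0
  X*Z**2 ↦ 1·2·1·0 = 0
  -3*Y**3 ↦ -3·1·8·1 = -24
  2*Y*Z**2 ↦ 2·1·2·0 = 0
  2*Z**3 ↦ 2·1·1·0 = 0
Sum: F(2, 2, 0) = (-24) + (-24) + (0) + (-8) + (0) + (0) + (-24) + (0) + (0) = -80.
Reducing mod 7: -80 ≡ 4 (mod 7).
Since F(a, b, c) ≡ 4 ≠ 0 (mod 7), P does NOT lie on the curve.


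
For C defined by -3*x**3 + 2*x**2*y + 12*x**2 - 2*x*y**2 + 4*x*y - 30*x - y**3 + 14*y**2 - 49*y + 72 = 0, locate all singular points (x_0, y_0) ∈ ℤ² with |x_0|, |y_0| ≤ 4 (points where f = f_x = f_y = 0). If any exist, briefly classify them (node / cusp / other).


Singular points: {(2, 3)}; classification: cusp.

Compute partial derivatives:
  f_x = -9*x**2 + 4*x*y + 24*x - 2*y**2 + 4*y - 30.
  f_y = 2*x**2 - 4*x*y + 4*x - 3*y**2 + 28*y - 49.
Scan x_0 ∈ {−4, ..., 4}. For each x_0, f_y(x_0, y) is a polynomial in y; find its integer roots y ∈ {−4, ..., 4}, then test f_x and f at those candidates.
  x = -4: f_y(-4, y) = -3*y**2 + 44*y - 33; no integer root y with |y| ≤ 4.
  x = -3: f_y(-3, y) = -3*y**2 + 40*y - 43; no integer root y with |y| ≤ 4.
  x = -2: f_y(-2, y) = -3*y**2 + 36*y - 49; no integer root y with |y| ≤ 4.
  x = -1: f_y(-1, y) = -3*y**2 + 32*y - 51; no integer root y with |y| ≤ 4.
  x = 0: f_y(0, y) = -3*y**2 + 28*y - 49; no integer root y with |y| ≤ 4.
  x = 1: f_y(1, y) = -3*y**2 + 24*y - 43; no integer root y with |y| ≤ 4.
  x = 2: f_y(2, y) = -3*y**2 + 20*y - 33; vanishes at y ∈ {3}. (2, 3): f_x = 0, f = 0 — SINGULAR.
  x = 3: f_y(3, y) = -3*y**2 + 16*y - 19; no integer root y with |y| ≤ 4.
  x = 4: f_y(4, y) = -3*y**2 + 12*y - 1; no integer root y with |y| ≤ 4.
Only singular point on the grid: (2, 3).
Classify: substitute x = 2 + u, y = 3 + v and expand: f = -3*u**3 + 2*u**2*v - 2*u*v**2 - v**3 + v**2.
No constant or linear terms (consistent with a singular point). Quadratic part: v**2. Cubic part: -3*u**3 + 2*u**2*v - 2*u*v**2 - v**3.
The quadratic part v**2 is a perfect square, so there is a single (double) tangent line v = 0, i.e. y = 3. Restricting the cubic part to that line (v = 0) leaves -3*u**3 ≠ 0, so f is not divisible by v and the branch is v² ≈ 3*u**3 to lowest order — this is a cusp.
Classification: cusp.


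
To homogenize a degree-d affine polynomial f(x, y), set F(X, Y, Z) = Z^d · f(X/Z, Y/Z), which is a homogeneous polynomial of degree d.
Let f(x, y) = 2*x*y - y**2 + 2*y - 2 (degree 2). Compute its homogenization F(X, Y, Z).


F(X, Y, Z) = 2*X*Y - Y**2 + 2*Y*Z - 2*Z**2

deg(f) = 2.
Substitute x = X/Z, y = Y/Z into f, then multiply by Z^2.
  monomial 2·x^1·y^1 ↦ 2·X^1·Y^1·Z^0.
  monomial -1·x^0·y^2 ↦ -1·X^0·Y^2·Z^0.
  monomial 2·x^0·y^1 ↦ 2·X^0·Y^1·Z^1.
  monomial -2·x^0·y^0 ↦ -2·X^0·Y^0·Z^2.
Collecting: F(X, Y, Z) = 2*X*Y - Y**2 + 2*Y*Z - 2*Z**2.


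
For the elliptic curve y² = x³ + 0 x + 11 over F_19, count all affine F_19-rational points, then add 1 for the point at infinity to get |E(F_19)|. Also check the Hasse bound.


Affine points = {(0, 7), (0, 12), (2, 0), (3, 0), (10, 2), (10, 17), (13, 2), (13, 17), (14, 0), (15, 2), (15, 17)}; affine count = 11; |E(F_19)| = 12.

Discriminant check: Δ ∝ 4a³ + 27b² = 4·0³ + 27·11² = 4·0 + 27·121 ≡ 18 (mod 19). Nonzero ⇒ E is nonsingular.
For each x ∈ F_19, compute rhs = x³ + 0·x + 11 mod 19, then count y ∈ F_19 with y² ≡ rhs.
  x = 0: rhs = 11, matching y values: 7, 12 (2 points).
  x = 1: rhs = 12, matching y values: none (0 points).
  x = 2: rhs = 0, matching y values: 0 (1 points).
  x = 3: rhs = 0, matching y values: 0 (1 points).
  x = 4: rhs = 18, matching y values: none (0 points).
  x = 5: rhs = 3, matching y values: none (0 points).
  x = 6: rhs = 18, matching y values: none (0 points).
  x = 7: rhs = 12, matching y values: none (0 points).
  x = 8: rhs = 10, matching y values: none (0 points).
  x = 9: rhs = 18, matching y values: none (0 points).
  x = 10: rhs = 4, matching y values: 2, 17 (2 points).
  x = 11: rhs = 12, matching y values: none (0 points).
  x = 12: rhs = 10, matching y values: none (0 points).
  x = 13: rhs = 4, matching y values: 2, 17 (2 points).
  x = 14: rhs = 0, matching y values: 0 (1 points).
  x = 15: rhs = 4, matching y values: 2, 17 (2 points).
  x = 16: rhs = 3, matching y values: none (0 points).
  x = 17: rhs = 3, matching y values: none (0 points).
  x = 18: rhs = 10, matching y values: none (0 points).
Total affine count: 11.
Full point count |E(F_19)| = 11 + 1 = 12.
Hasse bound: |12 − (19+1)| = |-8| = 8 ≤ 2√19 ≈ 8.7178 ✓.


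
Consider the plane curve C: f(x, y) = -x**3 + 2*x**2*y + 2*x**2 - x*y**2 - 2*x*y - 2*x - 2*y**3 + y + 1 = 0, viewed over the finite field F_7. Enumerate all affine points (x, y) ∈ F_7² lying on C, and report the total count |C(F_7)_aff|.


Affine F_7-points: {(0, 1), (1, 0), (1, 4), (1, 6), (3, 0), (3, 3), (3, 6), (4, 2), (5, 0)}; count = 9.

For each of the 49 pairs (x, y) ∈ F_7², evaluate f(x, y) mod 7. Record the zeros.
  x = 0: [0↦1, 1↦0, 2↦1, 3↦6, 4↦3, 5↦1, 6↦2]  zeros at y ∈ {1}
  x = 1: [0↦0, 1↦5, 2↦3, 3↦3, 4↦0, 5↦3, 6↦0]  zeros at y ∈ {0, 4, 6}
  x = 2: [0↦4, 1↦5, 2↦4, 3↦3, 4↦4, 5↦2, 6↦6]  zeros at y ∈ ∅
  x = 3: [0↦0, 1↦1, 2↦5, 3↦0, 4↦2, 5↦6, 6↦0]  zeros at y ∈ {0, 3, 6}
  x = 4: [0↦3, 1↦1, 2↦0, 3↦2, 4↦2, 5↦2, 6↦4]  zeros at y ∈ {2}
  x = 5: [0↦0, 1↦6, 2↦4, 3↦3, 4↦5, 5↦5, 6↦5]  zeros at y ∈ {0}
  x = 6: [0↦6, 1↦3, 2↦4, 3↦4, 4↦5, 5↦2, 6↦4]  zeros at y ∈ ∅
Collecting zeros: affine points = {(0, 1), (1, 0), (1, 4), (1, 6), (3, 0), (3, 3), (3, 6), (4, 2), (5, 0)}.
Total count |C(F_7)_aff| = 9.


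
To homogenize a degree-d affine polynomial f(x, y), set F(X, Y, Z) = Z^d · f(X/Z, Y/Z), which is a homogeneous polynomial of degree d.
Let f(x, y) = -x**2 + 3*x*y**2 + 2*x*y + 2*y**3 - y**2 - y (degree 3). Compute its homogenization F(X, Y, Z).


F(X, Y, Z) = -X**2*Z + 3*X*Y**2 + 2*X*Y*Z + 2*Y**3 - Y**2*Z - Y*Z**2

deg(f) = 3.
Substitute x = X/Z, y = Y/Z into f, then multiply by Z^3.
  monomial -1·x^2·y^0 ↦ -1·X^2·Y^0·Z^1.
  monomial 3·x^1·y^2 ↦ 3·X^1·Y^2·Z^0.
  monomial 2·x^1·y^1 ↦ 2·X^1·Y^1·Z^1.
  monomial 2·x^0·y^3 ↦ 2·X^0·Y^3·Z^0.
  monomial -1·x^0·y^2 ↦ -1·X^0·Y^2·Z^1.
  monomial -1·x^0·y^1 ↦ -1·X^0·Y^1·Z^2.
Collecting: F(X, Y, Z) = -X**2*Z + 3*X*Y**2 + 2*X*Y*Z + 2*Y**3 - Y**2*Z - Y*Z**2.


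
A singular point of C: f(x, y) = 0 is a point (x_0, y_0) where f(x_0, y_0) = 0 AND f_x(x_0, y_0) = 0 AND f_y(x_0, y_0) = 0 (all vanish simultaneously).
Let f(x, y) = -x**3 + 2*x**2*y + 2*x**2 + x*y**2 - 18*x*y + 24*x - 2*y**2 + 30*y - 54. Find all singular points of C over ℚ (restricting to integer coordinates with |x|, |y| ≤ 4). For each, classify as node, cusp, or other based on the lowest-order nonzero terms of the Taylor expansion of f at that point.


Singular points: {(3, 3)}; classification: node.

Compute partial derivatives:
  f_x = -3*x**2 + 4*x*y + 4*x + y**2 - 18*y + 24.
  f_y = 2*x**2 + 2*x*y - 18*x - 4*y + 30.
Scan x_0 ∈ {−4, ..., 4}. For each x_0, f_y(x_0, y) is a polynomial in y; find its integer roots y ∈ {−4, ..., 4}, then test f_x and f at those candidates.
  x = -4: f_y(-4, y) = 134 - 12*y; no integer root y with |y| ≤ 4.
  x = -3: f_y(-3, y) = 102 - 10*y; no integer root y with |y| ≤ 4.
  x = -2: f_y(-2, y) = 74 - 8*y; no integer root y with |y| ≤ 4.
  x = -1: f_y(-1, y) = 50 - 6*y; no integer root y with |y| ≤ 4.
  x = 0: f_y(0, y) = 30 - 4*y; no integer root y with |y| ≤ 4.
  x = 1: f_y(1, y) = 14 - 2*y; no integer root y with |y| ≤ 4.
  x = 2: f_y(2, y) = 2; no integer root y with |y| ≤ 4.
  x = 3: f_y(3, y) = 2*y - 6; vanishes at y ∈ {3}. (3, 3): f_x = 0, f = 0 — SINGULAR.
  x = 4: f_y(4, y) = 4*y - 10; no integer root y with |y| ≤ 4.
Only singular point on the grid: (3, 3).
Classify: substitute x = 3 + u, y = 3 + v and expand: f = -u**3 + 2*u**2*v - u**2 + u*v**2 + v**2.
No constant or linear terms (consistent with a singular point). Quadratic part: -u**2 + v**2. Cubic part: -u**3 + 2*u**2*v + u*v**2.
The quadratic part v**2 - u**2 = (v − u)(v + u) splits into two distinct linear factors, so there are two distinct tangent lines y − 3 = ±(x − 3) — this is a node (ordinary double point).
Classification: node.


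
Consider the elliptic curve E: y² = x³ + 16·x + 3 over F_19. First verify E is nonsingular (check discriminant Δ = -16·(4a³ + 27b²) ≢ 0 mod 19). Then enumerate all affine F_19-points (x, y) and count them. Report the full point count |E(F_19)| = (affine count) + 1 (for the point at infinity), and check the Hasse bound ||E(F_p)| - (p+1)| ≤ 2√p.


Affine points = {(1, 1), (1, 18), (2, 9), (2, 10), (4, 6), (4, 13), (6, 7), (6, 12), (8, 4), (8, 15), (10, 2), (10, 17), (11, 3), (11, 16), (12, 2), (12, 17), (14, 8), (14, 11), (16, 2), (16, 17), (17, 1), (17, 18), (18, 9), (18, 10)}; affine count = 24; |E(F_19)| = 25.

Discriminant check: Δ ∝ 4a³ + 27b² = 4·16³ + 27·3² = 4·4096 + 27·9 ≡ 2 (mod 19). Nonzero ⇒ E is nonsingular.
For each x ∈ F_19, compute rhs = x³ + 16·x + 3 mod 19, then count y ∈ F_19 with y² ≡ rhs.
  x = 0: rhs = 3, matching y values: none (0 points).
  x = 1: rhs = 1, matching y values: 1, 18 (2 points).
  x = 2: rhs = 5, matching y values: 9, 10 (2 points).
  x = 3: rhs = 2, matching y values: none (0 points).
  x = 4: rhs = 17, matching y values: 6, 13 (2 points).
  x = 5: rhs = 18, matching y values: none (0 points).
  x = 6: rhs = 11, matching y values: 7, 12 (2 points).
  x = 7: rhs = 2, matching y values: none (0 points).
  x = 8: rhs = 16, matching y values: 4, 15 (2 points).
  x = 9: rhs = 2, matching y values: none (0 points).
  x = 10: rhs = 4, matching y values: 2, 17 (2 points).
  x = 11: rhs = 9, matching y values: 3, 16 (2 points).
  x = 12: rhs = 4, matching y values: 2, 17 (2 points).
  x = 13: rhs = 14, matching y values: none (0 points).
  x = 14: rhs = 7, matching y values: 8, 11 (2 points).
  x = 15: rhs = 8, matching y values: none (0 points).
  x = 16: rhs = 4, matching y values: 2, 17 (2 points).
  x = 17: rhs = 1, matching y values: 1, 18 (2 points).
  x = 18: rhs = 5, matching y values: 9, 10 (2 points).
Total affine count: 24.
Full point count |E(F_19)| = 24 + 1 = 25.
Hasse bound: |25 − (19+1)| = |5| = 5 ≤ 2√19 ≈ 8.7178 ✓.


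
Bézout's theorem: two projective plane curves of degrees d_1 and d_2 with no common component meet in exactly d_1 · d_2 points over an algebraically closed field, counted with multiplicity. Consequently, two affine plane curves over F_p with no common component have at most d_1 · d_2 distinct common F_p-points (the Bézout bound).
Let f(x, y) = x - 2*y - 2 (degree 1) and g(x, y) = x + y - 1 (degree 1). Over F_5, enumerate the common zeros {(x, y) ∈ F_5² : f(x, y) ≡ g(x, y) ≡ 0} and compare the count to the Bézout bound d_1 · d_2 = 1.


Common zeros: {(3, 3)}; count = 1; Bézout bound = 1.

deg(f) = 1, deg(g) = 1, so Bézout bound = 1.
Scan x ∈ F_5. For each x, list the y ∈ F_5 with f(x, y) ≡ 0 and those with g(x, y) ≡ 0 (mod 5); the common zeros in that column are the intersection.
  x = 0: f ≡ 0 at y ∈ {4}; g ≡ 0 at y ∈ {1}; common: ∅.
  x = 1: f ≡ 0 at y ∈ {2}; g ≡ 0 at y ∈ {0}; common: ∅.
  x = 2: f ≡ 0 at y ∈ {0}; g ≡ 0 at y ∈ {4}; common: ∅.
  x = 3: f ≡ 0 at y ∈ {3}; g ≡ 0 at y ∈ {3}; common: {3}.
  x = 4: f ≡ 0 at y ∈ {1}; g ≡ 0 at y ∈ {2}; common: ∅.
Collecting: common zeros = {(3, 3)}, so the count is 1.
Comparison with the Bézout bound: 1 ≤ 1 = deg(f)·deg(g), as expected for curves with no common component (the bound is attained).


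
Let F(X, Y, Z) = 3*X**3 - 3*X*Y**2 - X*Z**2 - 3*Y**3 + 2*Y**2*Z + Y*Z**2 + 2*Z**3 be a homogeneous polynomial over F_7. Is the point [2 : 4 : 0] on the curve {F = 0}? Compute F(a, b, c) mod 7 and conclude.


F(2,4,0) ≡ 2 (mod 7); P is NOT on the curve.

Evaluate F(2, 4, 0) term-by-term (mod 7).
  3*X**3 ↦ 3·8·1·1 = 24
  -3*X*Y**2 ↦ -3·2·16·1 = -96
  -X*Z**2 ↦ -1·2·1·0 = 0
  -3*Y**3 ↦ -3·1·64·1 = -192
  2*Y**2*Z ↦ 2·1·16·0 = 0
  Y*Z**2 ↦ 1·1·4·0 = 0
  2*Z**3 ↦ 2·1·1·0 = 0
Sum: F(2, 4, 0) = (24) + (-96) + (0) + (-192) + (0) + (0) + (0) = -264.
Reducing mod 7: -264 ≡ 2 (mod 7).
Since F(a, b, c) ≡ 2 ≠ 0 (mod 7), P does NOT lie on the curve.


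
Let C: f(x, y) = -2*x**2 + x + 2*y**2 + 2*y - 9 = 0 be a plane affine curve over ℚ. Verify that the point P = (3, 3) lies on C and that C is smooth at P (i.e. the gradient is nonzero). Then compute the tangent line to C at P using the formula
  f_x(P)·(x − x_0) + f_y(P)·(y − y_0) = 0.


Tangent line at P: -11*x + 14*y - 9 = 0.

Step 1: f(3, 3) = 0, so P lies on C.
Step 2: partial derivatives
  f_x(x, y) = 1 - 4*x, f_y(x, y) = 4*y + 2.
  f_x(P) = -11, f_y(P) = 14 (gradient nonzero, so P is smooth).
Step 3: tangent line at P: -11·(x − 3) + 14·(y − 3) = 0.
Expanding: -11*x + 14*y - 9 = 0.


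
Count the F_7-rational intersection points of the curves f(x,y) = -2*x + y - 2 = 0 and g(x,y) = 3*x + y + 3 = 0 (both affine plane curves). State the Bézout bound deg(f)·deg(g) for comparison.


Common zeros: {(6, 0)}; count = 1; Bézout bound = 1.

deg(f) = 1, deg(g) = 1, so Bézout bound = 1.
Scan x ∈ F_7. For each x, list the y ∈ F_7 with f(x, y) ≡ 0 and those with g(x, y) ≡ 0 (mod 7); the common zeros in that column are the intersection.
  x = 0: f ≡ 0 at y ∈ {2}; g ≡ 0 at y ∈ {4}; common: ∅.
  x = 1: f ≡ 0 at y ∈ {4}; g ≡ 0 at y ∈ {1}; common: ∅.
  x = 2: f ≡ 0 at y ∈ {6}; g ≡ 0 at y ∈ {5}; common: ∅.
  x = 3: f ≡ 0 at y ∈ {1}; g ≡ 0 at y ∈ {2}; common: ∅.
  x = 4: f ≡ 0 at y ∈ {3}; g ≡ 0 at y ∈ {6}; common: ∅.
  x = 5: f ≡ 0 at y ∈ {5}; g ≡ 0 at y ∈ {3}; common: ∅.
  x = 6: f ≡ 0 at y ∈ {0}; g ≡ 0 at y ∈ {0}; common: {0}.
Collecting: common zeros = {(6, 0)}, so the count is 1.
Comparison with the Bézout bound: 1 ≤ 1 = deg(f)·deg(g), as expected for curves with no common component (the bound is attained).


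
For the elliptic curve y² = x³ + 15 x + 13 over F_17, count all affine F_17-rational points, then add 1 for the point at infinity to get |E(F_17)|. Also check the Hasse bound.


Affine points = {(0, 8), (0, 9), (2, 0), (3, 0), (4, 1), (4, 16), (5, 3), (5, 14), (6, 8), (6, 9), (7, 6), (7, 11), (8, 4), (8, 13), (11, 8), (11, 9), (12, 0), (13, 5), (13, 12), (14, 3), (14, 14), (15, 3), (15, 14)}; affine count = 23; |E(F_17)| = 24.

Discriminant check: Δ ∝ 4a³ + 27b² = 4·15³ + 27·13² = 4·3375 + 27·169 ≡ 9 (mod 17). Nonzero ⇒ E is nonsingular.
For each x ∈ F_17, compute rhs = x³ + 15·x + 13 mod 17, then count y ∈ F_17 with y² ≡ rhs.
  x = 0: rhs = 13, matching y values: 8, 9 (2 points).
  x = 1: rhs = 12, matching y values: none (0 points).
  x = 2: rhs = 0, matching y values: 0 (1 points).
  x = 3: rhs = 0, matching y values: 0 (1 points).
  x = 4: rhs = 1, matching y values: 1, 16 (2 points).
  x = 5: rhs = 9, matching y values: 3, 14 (2 points).
  x = 6: rhs = 13, matching y values: 8, 9 (2 points).
  x = 7: rhs = 2, matching y values: 6, 11 (2 points).
  x = 8: rhs = 16, matching y values: 4, 13 (2 points).
  x = 9: rhs = 10, matching y values: none (0 points).
  x = 10: rhs = 7, matching y values: none (0 points).
  x = 11: rhs = 13, matching y values: 8, 9 (2 points).
  x = 12: rhs = 0, matching y values: 0 (1 points).
  x = 13: rhs = 8, matching y values: 5, 12 (2 points).
  x = 14: rhs = 9, matching y values: 3, 14 (2 points).
  x = 15: rhs = 9, matching y values: 3, 14 (2 points).
  x = 16: rhs = 14, matching y values: none (0 points).
Total affine count: 23.
Full point count |E(F_17)| = 23 + 1 = 24.
Hasse bound: |24 − (17+1)| = |6| = 6 ≤ 2√17 ≈ 8.2462 ✓.


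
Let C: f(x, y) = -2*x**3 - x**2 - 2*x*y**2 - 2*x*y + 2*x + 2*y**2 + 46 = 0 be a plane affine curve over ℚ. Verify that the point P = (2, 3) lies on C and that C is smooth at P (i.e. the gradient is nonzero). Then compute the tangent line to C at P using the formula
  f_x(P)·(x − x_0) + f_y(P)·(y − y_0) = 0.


Tangent line at P: -50*x - 16*y + 148 = 0.

Step 1: f(2, 3) = 0, so P lies on C.
Step 2: partial derivatives
  f_x(x, y) = -6*x**2 - 2*x - 2*y**2 - 2*y + 2, f_y(x, y) = -4*x*y - 2*x + 4*y.
  f_x(P) = -50, f_y(P) = -16 (gradient nonzero, so P is smooth).
Step 3: tangent line at P: -50·(x − 2) + -16·(y − 3) = 0.
Expanding: -50*x - 16*y + 148 = 0.


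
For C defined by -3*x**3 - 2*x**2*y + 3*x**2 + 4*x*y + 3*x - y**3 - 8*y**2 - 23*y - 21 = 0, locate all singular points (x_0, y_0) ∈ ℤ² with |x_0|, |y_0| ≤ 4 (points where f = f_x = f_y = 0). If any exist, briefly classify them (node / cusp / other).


Singular points: {(1, -3)}; classification: cusp.

Compute partial derivatives:
  f_x = -9*x**2 - 4*x*y + 6*x + 4*y + 3.
  f_y = -2*x**2 + 4*x - 3*y**2 - 16*y - 23.
Scan x_0 ∈ {−4, ..., 4}. For each x_0, f_y(x_0, y) is a polynomial in y; find its integer roots y ∈ {−4, ..., 4}, then test f_x and f at those candidates.
  x = -4: f_y(-4, y) = -3*y**2 - 16*y - 71; no integer root y with |y| ≤ 4.
  x = -3: f_y(-3, y) = -3*y**2 - 16*y - 53; no integer root y with |y| ≤ 4.
  x = -2: f_y(-2, y) = -3*y**2 - 16*y - 39; no integer root y with |y| ≤ 4.
  x = -1: f_y(-1, y) = -3*y**2 - 16*y - 29; no integer root y with |y| ≤ 4.
  x = 0: f_y(0, y) = -3*y**2 - 16*y - 23; no integer root y with |y| ≤ 4.
  x = 1: f_y(1, y) = -3*y**2 - 16*y - 21; vanishes at y ∈ {-3}. (1, -3): f_x = 0, f = 0 — SINGULAR.
  x = 2: f_y(2, y) = -3*y**2 - 16*y - 23; no integer root y with |y| ≤ 4.
  x = 3: f_y(3, y) = -3*y**2 - 16*y - 29; no integer root y with |y| ≤ 4.
  x = 4: f_y(4, y) = -3*y**2 - 16*y - 39; no integer root y with |y| ≤ 4.
Only singular point on the grid: (1, -3).
Classify: substitute x = 1 + u, y = -3 + v and expand: f = -3*u**3 - 2*u**2*v - v**3 + v**2.
No constant or linear terms (consistent with a singular point). Quadratic part: v**2. Cubic part: -3*u**3 - 2*u**2*v - v**3.
The quadratic part v**2 is a perfect square, so there is a single (double) tangent line v = 0, i.e. y = -3. Restricting the cubic part to that line (v = 0) leaves -3*u**3 ≠ 0, so f is not divisible by v and the branch is v² ≈ 3*u**3 to lowest order — this is a cusp.
Classification: cusp.


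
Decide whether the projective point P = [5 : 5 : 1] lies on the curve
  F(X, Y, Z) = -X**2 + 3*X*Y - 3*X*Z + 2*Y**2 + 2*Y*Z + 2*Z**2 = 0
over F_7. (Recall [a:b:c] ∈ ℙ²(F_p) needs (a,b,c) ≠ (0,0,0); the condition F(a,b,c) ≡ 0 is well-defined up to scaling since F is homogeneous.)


F(5,5,1) ≡ 6 (mod 7); P is NOT on the curve.

Evaluate F(5, 5, 1) term-by-term (mod 7).
  -X**2 ↦ -1·25·1·1 = -25
  3*X*Y ↦ 3·5·5·1 = 75
  -3*X*Z ↦ -3·5·1·1 = -15
  2*Y**2 ↦ 2·1·25·1 = 50
  2*Y*Z ↦ 2·1·5·1 = 10
  2*Z**2 ↦ 2·1·1·1 = 2
Sum: F(5, 5, 1) = (-25) + (75) + (-15) + (50) + (10) + (2) = 97.
Reducing mod 7: 97 ≡ 6 (mod 7).
Since F(a, b, c) ≡ 6 ≠ 0 (mod 7), P does NOT lie on the curve.


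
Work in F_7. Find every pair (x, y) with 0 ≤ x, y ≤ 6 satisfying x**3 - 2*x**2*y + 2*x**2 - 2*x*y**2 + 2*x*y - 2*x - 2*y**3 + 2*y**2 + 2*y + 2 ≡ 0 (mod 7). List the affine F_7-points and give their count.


Affine F_7-points: {(0, 3), (2, 0), (2, 2), (2, 4), (3, 6), (4, 3), (4, 5), (5, 1)}; count = 8.

For each of the 49 pairs (x, y) ∈ F_7², evaluate f(x, y) mod 7. Record the zeros.
  x = 0: [0↦2, 1↦4, 2↦5, 3↦0, 4↦5, 5↦1, 6↦4]  zeros at y ∈ {3}
  x = 1: [0↦3, 1↦3, 2↦5, 3↦4, 4↦2, 5↦1, 6↦3]  zeros at y ∈ ∅
  x = 2: [0↦0, 1↦1, 2↦0, 3↦6, 4↦0, 5↦5, 6↦2]  zeros at y ∈ {0, 2, 4}
  x = 3: [0↦6, 1↦4, 2↦3, 3↦5, 4↦5, 5↦5, 6↦0]  zeros at y ∈ {6}
  x = 4: [0↦6, 1↦4, 2↦6, 3↦0, 4↦2, 5↦0, 6↦3]  zeros at y ∈ {3, 5}
  x = 5: [0↦6, 1↦0, 2↦1, 3↦4, 4↦4, 5↦3, 6↦3]  zeros at y ∈ {1}
  x = 6: [0↦5, 1↦5, 2↦1, 3↦2, 4↦3, 5↦6, 6↦6]  zeros at y ∈ ∅
Collecting zeros: affine points = {(0, 3), (2, 0), (2, 2), (2, 4), (3, 6), (4, 3), (4, 5), (5, 1)}.
Total count |C(F_7)_aff| = 8.


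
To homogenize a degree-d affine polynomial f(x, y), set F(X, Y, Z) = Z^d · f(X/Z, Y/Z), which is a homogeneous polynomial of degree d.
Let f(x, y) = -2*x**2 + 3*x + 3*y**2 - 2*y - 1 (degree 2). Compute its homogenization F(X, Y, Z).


F(X, Y, Z) = -2*X**2 + 3*X*Z + 3*Y**2 - 2*Y*Z - Z**2

deg(f) = 2.
Substitute x = X/Z, y = Y/Z into f, then multiply by Z^2.
  monomial -2·x^2·y^0 ↦ -2·X^2·Y^0·Z^0.
  monomial 3·x^1·y^0 ↦ 3·X^1·Y^0·Z^1.
  monomial 3·x^0·y^2 ↦ 3·X^0·Y^2·Z^0.
  monomial -2·x^0·y^1 ↦ -2·X^0·Y^1·Z^1.
  monomial -1·x^0·y^0 ↦ -1·X^0·Y^0·Z^2.
Collecting: F(X, Y, Z) = -2*X**2 + 3*X*Z + 3*Y**2 - 2*Y*Z - Z**2.


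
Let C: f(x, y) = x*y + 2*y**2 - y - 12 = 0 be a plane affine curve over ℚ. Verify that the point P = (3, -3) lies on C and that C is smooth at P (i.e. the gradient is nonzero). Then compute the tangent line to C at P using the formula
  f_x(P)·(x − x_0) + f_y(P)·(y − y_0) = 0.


Tangent line at P: -3*x - 10*y - 21 = 0.

Step 1: f(3, -3) = 0, so P lies on C.
Step 2: partial derivatives
  f_x(x, y) = y, f_y(x, y) = x + 4*y - 1.
  f_x(P) = -3, f_y(P) = -10 (gradient nonzero, so P is smooth).
Step 3: tangent line at P: -3·(x − 3) + -10·(y − -3) = 0.
Expanding: -3*x - 10*y - 21 = 0.


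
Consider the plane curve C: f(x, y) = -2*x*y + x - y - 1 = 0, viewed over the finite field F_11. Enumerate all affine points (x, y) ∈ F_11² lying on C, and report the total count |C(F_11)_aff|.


Affine F_11-points: {(0, 10), (1, 0), (2, 9), (3, 5), (4, 4), (6, 8), (7, 7), (8, 3), (9, 1), (10, 2)}; count = 10.

For each of the 121 pairs (x, y) ∈ F_11², evaluate f(x, y) mod 11. Record the zeros.
  x = 0: [0↦10, 1↦9, 2↦8, 3↦7, 4↦6, 5↦5, 6↦4, 7↦3, 8↦2, 9↦1, 10↦0]  zeros at y ∈ {10}
  x = 1: [0↦0, 1↦8, 2↦5, 3↦2, 4↦10, 5↦7, 6↦4, 7↦1, 8↦9, 9↦6, 10↦3]  zeros at y ∈ {0}
  x = 2: [0↦1, 1↦7, 2↦2, 3↦8, 4↦3, 5↦9, 6↦4, 7↦10, 8↦5, 9↦0, 10↦6]  zeros at y ∈ {9}
  x = 3: [0↦2, 1↦6, 2↦10, 3↦3, 4↦7, 5↦0, 6↦4, 7↦8, 8↦1, 9↦5, 10↦9]  zeros at y ∈ {5}
  x = 4: [0↦3, 1↦5, 2↦7, 3↦9, 4↦0, 5↦2, 6↦4, 7↦6, 8↦8, 9↦10, 10↦1]  zeros at y ∈ {4}
  x = 5: [0↦4, 1↦4, 2↦4, 3↦4, 4↦4, 5↦4, 6↦4, 7↦4, 8↦4, 9↦4, 10↦4]  zeros at y ∈ ∅
  x = 6: [0↦5, 1↦3, 2↦1, 3↦10, 4↦8, 5↦6, 6↦4, 7↦2, 8↦0, 9↦9, 10↦7]  zeros at y ∈ {8}
  x = 7: [0↦6, 1↦2, 2↦9, 3↦5, 4↦1, 5↦8, 6↦4, 7↦0, 8↦7, 9↦3, 10↦10]  zeros at y ∈ {7}
  x = 8: [0↦7, 1↦1, 2↦6, 3↦0, 4↦5, 5↦10, 6↦4, 7↦9, 8↦3, 9↦8, 10↦2]  zeros at y ∈ {3}
  x = 9: [0↦8, 1↦0, 2↦3, 3↦6, 4↦9, 5↦1, 6↦4, 7↦7, 8↦10, 9↦2, 10↦5]  zeros at y ∈ {1}
  x = 10: [0↦9, 1↦10, 2↦0, 3↦1, 4↦2, 5↦3, 6↦4, 7↦5, 8↦6, 9↦7, 10↦8]  zeros at y ∈ {2}
Collecting zeros: affine points = {(0, 10), (1, 0), (2, 9), (3, 5), (4, 4), (6, 8), (7, 7), (8, 3), (9, 1), (10, 2)}.
Total count |C(F_11)_aff| = 10.


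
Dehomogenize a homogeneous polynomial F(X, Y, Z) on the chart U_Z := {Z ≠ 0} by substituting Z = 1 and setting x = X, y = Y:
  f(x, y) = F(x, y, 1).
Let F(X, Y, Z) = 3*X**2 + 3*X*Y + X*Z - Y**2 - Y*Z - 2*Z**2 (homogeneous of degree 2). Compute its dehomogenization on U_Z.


f(x, y) = 3*x**2 + 3*x*y + x - y**2 - y - 2

On U_Z we set Z = 1. Each monomial c·X^i·Y^j·Z^k in F becomes c·x^i·y^j·1^k = c·x^i·y^j.
Substituting Z = 1: F(X, Y, 1) = 3*x**2 + 3*x*y + x - y**2 - y - 2.
Note: deg(f) ≤ deg(F) = 2; strict inequality happens when F is divisible by Z (lost terms).


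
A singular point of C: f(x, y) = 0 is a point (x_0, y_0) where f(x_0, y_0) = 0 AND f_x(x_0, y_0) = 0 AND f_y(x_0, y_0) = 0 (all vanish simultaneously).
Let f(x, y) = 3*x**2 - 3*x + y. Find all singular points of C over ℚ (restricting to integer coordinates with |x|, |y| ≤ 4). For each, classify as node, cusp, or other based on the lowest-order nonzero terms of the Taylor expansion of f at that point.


No singular points in the scanned grid; C is smooth there.

Compute partial derivatives:
  f_x = 6*x - 3.
  f_y = 1.
f_y = 1 is a nonzero constant, so f_y never vanishes: no point (x, y) can satisfy f = f_x = f_y = 0. In particular no (x, y) ∈ {−4, ..., 4}² is singular; the curve is smooth.


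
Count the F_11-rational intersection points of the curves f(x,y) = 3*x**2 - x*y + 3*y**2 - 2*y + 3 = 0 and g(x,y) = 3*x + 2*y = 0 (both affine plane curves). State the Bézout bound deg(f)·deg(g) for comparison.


Common zeros: ∅; count = 0; Bézout bound = 2.

deg(f) = 2, deg(g) = 1, so Bézout bound = 2.
Scan x ∈ F_11. For each x, list the y ∈ F_11 with f(x, y) ≡ 0 and those with g(x, y) ≡ 0 (mod 11); the common zeros in that column are the intersection.
  x = 0: f ≡ 0 at y ∈ {2, 6}; g ≡ 0 at y ∈ {0}; common: ∅.
  x = 1: f ≡ 0 at y ∈ {5, 7}; g ≡ 0 at y ∈ {4}; common: ∅.
  x = 2: f ≡ 0 at y ∈ {6, 10}; g ≡ 0 at y ∈ {8}; common: ∅.
  x = 3: f ≡ 0 at y ∈ ∅; g ≡ 0 at y ∈ {1}; common: ∅.
  x = 4: f ≡ 0 at y ∈ ∅; g ≡ 0 at y ∈ {5}; common: ∅.
  x = 5: f ≡ 0 at y ∈ {7, 10}; g ≡ 0 at y ∈ {9}; common: ∅.
  x = 6: f ≡ 0 at y ∈ ∅; g ≡ 0 at y ∈ {2}; common: ∅.
  x = 7: f ≡ 0 at y ∈ ∅; g ≡ 0 at y ∈ {6}; common: ∅.
  x = 8: f ≡ 0 at y ∈ {2, 5}; g ≡ 0 at y ∈ {10}; common: ∅.
  x = 9: f ≡ 0 at y ∈ ∅; g ≡ 0 at y ∈ {3}; common: ∅.
  x = 10: f ≡ 0 at y ∈ ∅; g ≡ 0 at y ∈ {7}; common: ∅.
Collecting: common zeros = ∅, so the count is 0.
Comparison with the Bézout bound: 0 ≤ 2 = deg(f)·deg(g), as expected for curves with no common component (the affine F_11-count falls short of the bound because intersections may lie at infinity, over extension fields, or carry multiplicity).


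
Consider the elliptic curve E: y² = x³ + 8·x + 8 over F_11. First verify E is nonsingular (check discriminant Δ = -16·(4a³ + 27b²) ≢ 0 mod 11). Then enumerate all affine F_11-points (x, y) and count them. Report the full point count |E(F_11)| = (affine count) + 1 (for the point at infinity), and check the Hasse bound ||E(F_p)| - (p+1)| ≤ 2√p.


Affine points = {(3, 2), (3, 9), (4, 4), (4, 7), (7, 0), (8, 1), (8, 10)}; affine count = 7; |E(F_11)| = 8.

Discriminant check: Δ ∝ 4a³ + 27b² = 4·8³ + 27·8² = 4·512 + 27·64 ≡ 3 (mod 11). Nonzero ⇒ E is nonsingular.
For each x ∈ F_11, compute rhs = x³ + 8·x + 8 mod 11, then count y ∈ F_11 with y² ≡ rhs.
  x = 0: rhs = 8, matching y values: none (0 points).
  x = 1: rhs = 6, matching y values: none (0 points).
  x = 2: rhs = 10, matching y values: none (0 points).
  x = 3: rhs = 4, matching y values: 2, 9 (2 points).
  x = 4: rhs = 5, matching y values: 4, 7 (2 points).
  x = 5: rhs = 8, matching y values: none (0 points).
  x = 6: rhs = 8, matching y values: none (0 points).
  x = 7: rhs = 0, matching y values: 0 (1 points).
  x = 8: rhs = 1, matching y values: 1, 10 (2 points).
  x = 9: rhs = 6, matching y values: none (0 points).
  x = 10: rhs = 10, matching y values: none (0 points).
Total affine count: 7.
Full point count |E(F_11)| = 7 + 1 = 8.
Hasse bound: |8 − (11+1)| = |-4| = 4 ≤ 2√11 ≈ 6.6332 ✓.


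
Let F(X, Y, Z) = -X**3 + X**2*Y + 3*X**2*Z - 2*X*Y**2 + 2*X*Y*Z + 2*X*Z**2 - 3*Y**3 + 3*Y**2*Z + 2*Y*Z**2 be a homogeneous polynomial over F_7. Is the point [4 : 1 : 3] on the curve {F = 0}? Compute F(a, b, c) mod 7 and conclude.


F(4,1,3) ≡ 5 (mod 7); P is NOT on the curve.

Evaluate F(4, 1, 3) term-by-term (mod 7).
  -X**3 ↦ -1·64·1·1 = -64
  X**2*Y ↦ 1·16·1·1 = 16
  3*X**2*Z ↦ 3·16·1·3 = 144
  -2*X*Y**2 ↦ -2·4·1·1 = -8
  2*X*Y*Z ↦ 2·4·1·3 = 24
  2*X*Z**2 ↦ 2·4·1·9 = 72
  -3*Y**3 ↦ -3·1·1·1 = -3
  3*Y**2*Z ↦ 3·1·1·3 = 9
  2*Y*Z**2 ↦ 2·1·1·9 = 18
Sum: F(4, 1, 3) = (-64) + (16) + (144) + (-8) + (24) + (72) + (-3) + (9) + (18) = 208.
Reducing mod 7: 208 ≡ 5 (mod 7).
Since F(a, b, c) ≡ 5 ≠ 0 (mod 7), P does NOT lie on the curve.
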